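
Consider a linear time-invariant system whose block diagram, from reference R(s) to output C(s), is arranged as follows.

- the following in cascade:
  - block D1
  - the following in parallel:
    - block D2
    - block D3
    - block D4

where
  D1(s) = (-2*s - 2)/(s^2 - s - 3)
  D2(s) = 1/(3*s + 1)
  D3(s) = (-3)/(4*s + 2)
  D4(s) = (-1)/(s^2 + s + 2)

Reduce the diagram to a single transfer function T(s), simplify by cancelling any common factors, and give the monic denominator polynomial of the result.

Step 1: combine D2, D3, D4 in parallel: (-5*s^3 - 18*s^2 - 21*s - 4)/(12*s^4 + 22*s^3 + 36*s^2 + 22*s + 4)
Step 2: combine D1, (D2+D3+D4) in series: (5*s^4 + 23*s^3 + 39*s^2 + 25*s + 4)/(6*s^6 + 5*s^5 - 11*s^4 - 40*s^3 - 63*s^2 - 35*s - 6)
Step 2 gives the fully reduced T(s), with no common factor left to cancel. The denominator's leading coefficient is 6, so divide each of its coefficients by 6 to get the monic form.

Hence the answer: s^6 + 5*s^5/6 - 11*s^4/6 - 20*s^3/3 - 21*s^2/2 - 35*s/6 - 1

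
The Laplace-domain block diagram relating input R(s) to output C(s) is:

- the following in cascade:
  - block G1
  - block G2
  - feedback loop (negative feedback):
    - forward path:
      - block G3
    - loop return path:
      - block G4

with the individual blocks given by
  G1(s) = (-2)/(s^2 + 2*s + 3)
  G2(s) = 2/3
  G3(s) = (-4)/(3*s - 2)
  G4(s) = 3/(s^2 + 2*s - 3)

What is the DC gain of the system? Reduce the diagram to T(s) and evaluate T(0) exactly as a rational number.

Reducing step by step:

1. close the feedback loop around G3, G4 gives (-4*s^2 - 8*s + 12)/(3*s^3 + 4*s^2 - 13*s - 6)
2. multiply G1, G2, [G3/(1+G3*G4)] (series) gives (16*s^2 + 32*s - 48)/(9*s^5 + 30*s^4 + 12*s^3 - 60*s^2 - 153*s - 54)
That last expression is T(s); at s = 0 only the constant terms survive, so T(0) = -48/(-54) = 8/9.

Answer: 8/9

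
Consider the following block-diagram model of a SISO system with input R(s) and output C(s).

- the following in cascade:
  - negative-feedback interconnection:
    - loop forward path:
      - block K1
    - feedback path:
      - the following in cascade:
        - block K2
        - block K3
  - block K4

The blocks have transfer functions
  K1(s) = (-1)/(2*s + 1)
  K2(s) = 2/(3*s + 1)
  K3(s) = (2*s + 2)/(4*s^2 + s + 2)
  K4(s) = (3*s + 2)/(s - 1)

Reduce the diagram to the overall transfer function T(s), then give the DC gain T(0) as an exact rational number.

First reduce the diagram to T(s).

[1] series reduction of K2, K3 gives (4*s + 4)/(12*s^3 + 7*s^2 + 7*s + 2)
[2] collapse the loop (K1 forward, (K2*K3) return) gives (-12*s^3 - 7*s^2 - 7*s - 2)/(24*s^4 + 26*s^3 + 21*s^2 + 7*s - 2)
[3] cascade [K1/(1+K1*(K2*K3))], K4 gives (-36*s^4 - 45*s^3 - 35*s^2 - 20*s - 4)/(24*s^5 + 2*s^4 - 5*s^3 - 14*s^2 - 9*s + 2)
DC gain: substitute s = 0 into T(s) from step 3: T(0) = -4/2 = -2.

Answer: -2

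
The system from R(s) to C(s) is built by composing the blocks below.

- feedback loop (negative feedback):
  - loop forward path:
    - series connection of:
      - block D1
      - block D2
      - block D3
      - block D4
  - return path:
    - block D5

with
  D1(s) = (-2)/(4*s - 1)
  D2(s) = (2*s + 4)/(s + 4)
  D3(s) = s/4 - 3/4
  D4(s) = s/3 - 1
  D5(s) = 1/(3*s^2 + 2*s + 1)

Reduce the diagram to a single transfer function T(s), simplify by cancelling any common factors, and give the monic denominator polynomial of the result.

Reducing step by step:

[1] cascade D1, D2, D3, D4 -> (-s^3 + 4*s^2 + 3*s - 18)/(12*s^2 + 45*s - 12)
[2] apply the feedback formula to (D1*D2*D3*D4), D5 -> (-3*s^5 + 10*s^4 + 16*s^3 - 44*s^2 - 33*s - 18)/(36*s^4 + 158*s^3 + 70*s^2 + 24*s - 30)
The result of step 2 is T(s) in lowest terms. Its denominator has leading coefficient 36; dividing the denominator through by 36 makes it monic.

Answer: s^4 + 79*s^3/18 + 35*s^2/18 + 2*s/3 - 5/6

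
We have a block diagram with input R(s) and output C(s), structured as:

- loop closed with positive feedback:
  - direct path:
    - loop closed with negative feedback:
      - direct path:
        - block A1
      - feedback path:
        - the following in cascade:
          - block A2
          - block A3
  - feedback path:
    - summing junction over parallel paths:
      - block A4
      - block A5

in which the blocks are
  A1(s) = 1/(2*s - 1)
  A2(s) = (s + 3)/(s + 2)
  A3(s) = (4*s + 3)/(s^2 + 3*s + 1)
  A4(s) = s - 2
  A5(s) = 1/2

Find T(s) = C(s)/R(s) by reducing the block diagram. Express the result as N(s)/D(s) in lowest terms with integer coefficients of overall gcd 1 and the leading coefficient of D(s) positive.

[1] reduce the series chain A2, A3 -> (4*s^2 + 15*s + 9)/(s^3 + 5*s^2 + 7*s + 2)
[2] collapse the loop (A1 forward, (A2*A3) return) -> (s^3 + 5*s^2 + 7*s + 2)/(2*s^4 + 9*s^3 + 13*s^2 + 12*s + 7)
[3] sum the parallel branches A4, A5 -> s - 3/2
[4] apply the feedback formula to [A1/(1+A1*(A2*A3))], (A4+A5), giving the overall T(s)

Final answer: (2*s^3 + 10*s^2 + 14*s + 4)/(2*s^4 + 11*s^3 + 27*s^2 + 41*s + 20)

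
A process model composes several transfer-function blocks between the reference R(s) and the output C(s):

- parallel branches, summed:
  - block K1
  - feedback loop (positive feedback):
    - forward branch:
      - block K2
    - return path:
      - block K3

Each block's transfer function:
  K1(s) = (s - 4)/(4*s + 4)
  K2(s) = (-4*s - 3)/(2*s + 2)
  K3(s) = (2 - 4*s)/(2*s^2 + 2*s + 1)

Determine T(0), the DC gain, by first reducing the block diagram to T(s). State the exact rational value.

Step 1. reduce the feedback loop with forward K2 and return K3 -> (-8*s^3 - 14*s^2 - 10*s - 3)/(4*s^3 - 8*s^2 + 2*s + 8)
Step 2. combine K1, [K2/(1-K2*K3)] in parallel -> (-14*s^4 - 56*s^3 - 31*s^2 - 26*s - 22)/(8*s^4 - 8*s^3 - 12*s^2 + 20*s + 16)
The step-2 result is T(s). Setting s = 0: T(0) = -22/16 = -11/8.

Therefore the answer is -11/8.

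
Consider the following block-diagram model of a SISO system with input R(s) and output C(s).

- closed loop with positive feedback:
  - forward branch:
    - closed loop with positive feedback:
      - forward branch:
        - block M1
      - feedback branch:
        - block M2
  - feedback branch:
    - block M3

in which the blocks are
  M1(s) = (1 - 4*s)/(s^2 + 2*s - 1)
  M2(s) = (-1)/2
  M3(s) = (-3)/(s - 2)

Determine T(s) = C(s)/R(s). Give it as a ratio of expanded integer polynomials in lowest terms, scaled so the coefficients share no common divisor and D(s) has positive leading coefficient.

First reduce the diagram to T(s).

[1] feedback reduction of M1, M2 = (2 - 8*s)/(2*s^2 - 1)
[2] apply the feedback formula to [M1/(1-M1*M2)], M3; the result is T(s) itself (integer coefficients, no common factor, positive leading denominator coefficient)

Answer: (-8*s^2 + 18*s - 4)/(2*s^3 - 4*s^2 - 25*s + 8)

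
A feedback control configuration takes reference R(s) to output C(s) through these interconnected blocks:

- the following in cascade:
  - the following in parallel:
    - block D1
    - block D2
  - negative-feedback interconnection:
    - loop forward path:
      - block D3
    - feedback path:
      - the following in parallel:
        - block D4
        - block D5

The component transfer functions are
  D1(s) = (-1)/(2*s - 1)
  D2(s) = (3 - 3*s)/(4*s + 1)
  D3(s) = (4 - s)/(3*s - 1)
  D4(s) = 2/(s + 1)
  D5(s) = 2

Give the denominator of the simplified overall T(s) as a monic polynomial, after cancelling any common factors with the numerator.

Answer: s^4 + 23*s^3/4 + 107*s^2/8 - 9*s/2 - 15/8

Working:
Step 1. parallel reduction of D1, D2 gives (-6*s^2 + 5*s - 4)/(8*s^2 - 2*s - 1)
Step 2. add D4, D5 (parallel) gives (2*s + 4)/(s + 1)
Step 3. feedback reduction of D3, (D4+D5) gives (-s^2 + 3*s + 4)/(s^2 + 6*s + 15)
Step 4. reduce the series chain (D1+D2), [D3/(1+D3*(D4+D5))] gives (6*s^4 - 23*s^3 - 5*s^2 + 8*s - 16)/(8*s^4 + 46*s^3 + 107*s^2 - 36*s - 15)
No further cancellation is possible in the step-4 result, so that is T(s). Its denominator becomes monic after dividing by the leading coefficient 8.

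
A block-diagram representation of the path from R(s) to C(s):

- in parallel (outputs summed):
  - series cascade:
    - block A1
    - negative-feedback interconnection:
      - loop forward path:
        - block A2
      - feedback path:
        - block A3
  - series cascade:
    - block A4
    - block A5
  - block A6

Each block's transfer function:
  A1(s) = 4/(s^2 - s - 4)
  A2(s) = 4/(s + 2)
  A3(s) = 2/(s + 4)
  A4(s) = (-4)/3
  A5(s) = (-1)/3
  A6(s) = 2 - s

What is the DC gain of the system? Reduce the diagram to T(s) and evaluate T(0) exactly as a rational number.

(1) feedback reduction of A2, A3, giving (4*s + 16)/(s^2 + 6*s + 16)
(2) series reduction of A1, [A2/(1+A2*A3)], giving (16*s + 64)/(s^4 + 5*s^3 + 6*s^2 - 40*s - 64)
(3) cascade A4, A5, giving 4/9
(4) sum the parallel branches (A1*[A2/(1+A2*A3)]), (A4*A5), A6, giving (-9*s^5 - 23*s^4 + 56*s^3 + 492*s^2 - 160*s - 832)/(9*s^4 + 45*s^3 + 54*s^2 - 360*s - 576)
DC gain: substitute s = 0 into T(s) from step 4: T(0) = -832/(-576) = 13/9.

Answer: 13/9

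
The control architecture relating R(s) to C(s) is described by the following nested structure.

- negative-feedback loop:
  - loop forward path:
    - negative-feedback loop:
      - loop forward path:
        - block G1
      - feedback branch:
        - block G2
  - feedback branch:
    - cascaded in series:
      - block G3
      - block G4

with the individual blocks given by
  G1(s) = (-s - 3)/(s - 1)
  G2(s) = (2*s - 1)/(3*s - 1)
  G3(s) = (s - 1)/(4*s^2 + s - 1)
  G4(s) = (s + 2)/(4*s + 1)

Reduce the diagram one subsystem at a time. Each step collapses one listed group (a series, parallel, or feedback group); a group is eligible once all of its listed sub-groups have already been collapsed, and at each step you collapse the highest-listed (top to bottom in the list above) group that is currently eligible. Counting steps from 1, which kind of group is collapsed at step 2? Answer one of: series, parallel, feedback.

Reducing step by step:

Step 1 - close the feedback loop around G1, G2
Step 2 - cascade G3, G4
Step 3 - reduce the feedback loop with forward [G1/(1+G1*G2)] and return (G3*G4)
The group at step 2 is a series group.

Answer: series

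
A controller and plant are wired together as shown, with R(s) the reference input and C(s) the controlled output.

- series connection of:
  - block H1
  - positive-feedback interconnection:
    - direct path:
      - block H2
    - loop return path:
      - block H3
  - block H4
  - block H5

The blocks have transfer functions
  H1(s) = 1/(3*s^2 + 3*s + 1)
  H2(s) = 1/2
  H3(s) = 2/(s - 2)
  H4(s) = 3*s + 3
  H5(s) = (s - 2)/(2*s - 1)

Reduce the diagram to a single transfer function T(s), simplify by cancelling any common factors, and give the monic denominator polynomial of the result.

1. apply the feedback formula to H2, H3: (s - 2)/(2*s - 6)
2. reduce the series chain H1, [H2/(1-H2*H3)], H4, H5: (3*s^3 - 9*s^2 + 12)/(12*s^4 - 30*s^3 - 20*s^2 + 4*s + 6)
T(s) is the step-2 result (common factors already cancelled). Leading coefficient of the denominator: 12. Divide through by 12 for the monic polynomial.

Final answer: s^4 - 5*s^3/2 - 5*s^2/3 + s/3 + 1/2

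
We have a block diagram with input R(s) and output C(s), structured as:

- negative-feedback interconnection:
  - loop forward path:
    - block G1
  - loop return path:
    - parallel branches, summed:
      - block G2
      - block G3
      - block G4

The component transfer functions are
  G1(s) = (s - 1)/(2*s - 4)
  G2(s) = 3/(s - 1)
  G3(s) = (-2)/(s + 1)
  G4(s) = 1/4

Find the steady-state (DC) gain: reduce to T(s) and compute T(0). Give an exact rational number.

Answer: -4/3

Working:
1. reduce the parallel group G2, G3, G4: (s^2 + 4*s + 19)/(4*s^2 - 4)
2. close the feedback loop around G1, (G2+G3+G4): (4*s^2 - 4)/(9*s^2 - 4*s + 3)
That last expression is T(s); at s = 0 only the constant terms survive, so T(0) = -4/3.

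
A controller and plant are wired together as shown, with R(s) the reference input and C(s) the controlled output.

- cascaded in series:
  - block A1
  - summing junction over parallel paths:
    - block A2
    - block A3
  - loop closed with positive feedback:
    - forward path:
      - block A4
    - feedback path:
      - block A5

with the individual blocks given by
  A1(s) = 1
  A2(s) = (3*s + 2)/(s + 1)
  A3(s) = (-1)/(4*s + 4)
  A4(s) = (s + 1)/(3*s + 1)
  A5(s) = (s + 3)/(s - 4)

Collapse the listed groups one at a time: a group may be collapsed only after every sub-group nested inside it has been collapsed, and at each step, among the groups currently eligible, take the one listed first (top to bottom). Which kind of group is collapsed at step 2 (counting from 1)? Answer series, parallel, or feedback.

Answer: feedback

Working:
(1) parallel reduction of A2, A3
(2) apply the feedback formula to A4, A5
(3) series reduction of A1, (A2+A3), [A4/(1-A4*A5)]
Step 2 collapses a feedback group.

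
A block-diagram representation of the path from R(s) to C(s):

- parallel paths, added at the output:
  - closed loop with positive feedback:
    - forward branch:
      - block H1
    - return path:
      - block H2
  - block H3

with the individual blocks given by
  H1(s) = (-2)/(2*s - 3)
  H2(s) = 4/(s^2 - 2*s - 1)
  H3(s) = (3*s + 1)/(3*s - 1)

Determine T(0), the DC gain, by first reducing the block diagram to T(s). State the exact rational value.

Step 1. reduce the feedback loop with forward H1 and return H2 = (-2*s^2 + 4*s + 2)/(2*s^3 - 7*s^2 + 4*s + 11)
Step 2. add [H1/(1-H1*H2)], H3 (parallel) = (6*s^4 - 25*s^3 + 19*s^2 + 39*s + 9)/(6*s^4 - 23*s^3 + 19*s^2 + 29*s - 11)
The step-2 result is T(s). Setting s = 0: T(0) = 9/(-11) = -9/11.

Final answer: -9/11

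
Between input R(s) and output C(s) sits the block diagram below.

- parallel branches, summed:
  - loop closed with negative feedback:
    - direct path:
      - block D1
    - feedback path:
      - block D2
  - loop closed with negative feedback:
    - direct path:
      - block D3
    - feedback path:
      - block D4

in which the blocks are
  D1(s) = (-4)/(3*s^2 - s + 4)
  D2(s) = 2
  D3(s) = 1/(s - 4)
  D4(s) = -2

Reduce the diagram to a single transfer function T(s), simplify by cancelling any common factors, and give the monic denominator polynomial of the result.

First reduce the diagram to T(s).

1. close the feedback loop around D1, D2 = (-4)/(3*s^2 - s - 4)
2. close the feedback loop around D3, D4 = 1/(s - 6)
3. add [D1/(1+D1*D2)], [D3/(1+D3*D4)] (parallel) = (3*s^2 - 5*s + 20)/(3*s^3 - 19*s^2 + 2*s + 24)
Step 3 gives the fully reduced T(s), with no common factor left to cancel. The denominator's leading coefficient is 3, so divide each of its coefficients by 3 to get the monic form.

Answer: s^3 - 19*s^2/3 + 2*s/3 + 8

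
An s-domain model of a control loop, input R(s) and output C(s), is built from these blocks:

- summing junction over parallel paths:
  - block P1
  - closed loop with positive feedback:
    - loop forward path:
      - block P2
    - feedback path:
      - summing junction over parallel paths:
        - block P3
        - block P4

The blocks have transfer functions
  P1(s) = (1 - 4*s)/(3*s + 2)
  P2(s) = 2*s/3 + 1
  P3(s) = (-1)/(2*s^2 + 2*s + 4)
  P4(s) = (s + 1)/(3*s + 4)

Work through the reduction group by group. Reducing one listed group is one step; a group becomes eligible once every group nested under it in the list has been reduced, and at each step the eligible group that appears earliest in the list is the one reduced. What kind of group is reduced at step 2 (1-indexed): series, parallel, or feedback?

Step 1. combine P3, P4 in parallel
Step 2. feedback reduction of P2, (P3+P4)
Step 3. parallel reduction of P1, [P2/(1-P2*(P3+P4))]
The group at step 2 is a feedback group.

Therefore the answer is feedback.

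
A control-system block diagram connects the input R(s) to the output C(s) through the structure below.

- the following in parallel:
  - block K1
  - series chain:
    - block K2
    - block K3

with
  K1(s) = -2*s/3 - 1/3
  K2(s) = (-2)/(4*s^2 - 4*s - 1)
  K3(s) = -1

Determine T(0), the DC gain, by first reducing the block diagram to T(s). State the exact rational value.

The answer is -7/3.

Reasoning:
Step 1 - series reduction of K2, K3 -> 2/(4*s^2 - 4*s - 1)
Step 2 - sum the parallel branches K1, (K2*K3) -> (-8*s^3 + 4*s^2 + 6*s + 7)/(12*s^2 - 12*s - 3)
Step 2 gives the overall T(s). Then T(0) = 7/(-3) = -7/3.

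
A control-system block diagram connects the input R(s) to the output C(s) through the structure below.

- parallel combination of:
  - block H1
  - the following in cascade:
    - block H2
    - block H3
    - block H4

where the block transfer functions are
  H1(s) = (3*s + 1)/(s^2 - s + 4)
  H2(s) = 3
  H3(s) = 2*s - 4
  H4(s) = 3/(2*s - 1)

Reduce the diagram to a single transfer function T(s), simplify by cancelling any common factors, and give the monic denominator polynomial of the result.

The answer is s^3 - 3*s^2/2 + 9*s/2 - 2.

Reasoning:
Step 1 - series reduction of H2, H3, H4; result (18*s - 36)/(2*s - 1)
Step 2 - combine H1, (H2*H3*H4) in parallel; result (18*s^3 - 48*s^2 + 107*s - 145)/(2*s^3 - 3*s^2 + 9*s - 4)
No further cancellation is possible in the step-2 result, so that is T(s). Its denominator becomes monic after dividing by the leading coefficient 2.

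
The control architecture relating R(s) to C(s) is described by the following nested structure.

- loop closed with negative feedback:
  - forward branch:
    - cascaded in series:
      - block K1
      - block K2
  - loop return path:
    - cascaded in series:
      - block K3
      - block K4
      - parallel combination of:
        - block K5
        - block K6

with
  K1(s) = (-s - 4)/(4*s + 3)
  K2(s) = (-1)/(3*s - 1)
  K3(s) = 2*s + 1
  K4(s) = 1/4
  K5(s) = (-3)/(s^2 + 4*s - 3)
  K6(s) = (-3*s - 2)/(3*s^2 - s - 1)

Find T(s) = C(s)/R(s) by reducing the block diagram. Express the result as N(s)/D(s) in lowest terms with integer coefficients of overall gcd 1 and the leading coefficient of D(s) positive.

Answer: (12*s^5 + 92*s^4 + 120*s^3 - 228*s^2 - 4*s + 48)/(144*s^6 + 582*s^5 - 561*s^4 - 671*s^3 + 254*s^2 + 169*s)

Working:
(1) multiply K1, K2 (series) = (s + 4)/(12*s^2 + 5*s - 3)
(2) sum the parallel branches K5, K6 = (-3*s^3 - 23*s^2 + 4*s + 9)/(3*s^4 + 11*s^3 - 14*s^2 - s + 3)
(3) combine K3, K4, (K5+K6) in series = (-6*s^4 - 49*s^3 - 15*s^2 + 22*s + 9)/(12*s^4 + 44*s^3 - 56*s^2 - 4*s + 12)
(4) collapse the loop ((K1*K2) forward, (K3*K4*(K5+K6)) return): this yields T(s), and no further normalization is needed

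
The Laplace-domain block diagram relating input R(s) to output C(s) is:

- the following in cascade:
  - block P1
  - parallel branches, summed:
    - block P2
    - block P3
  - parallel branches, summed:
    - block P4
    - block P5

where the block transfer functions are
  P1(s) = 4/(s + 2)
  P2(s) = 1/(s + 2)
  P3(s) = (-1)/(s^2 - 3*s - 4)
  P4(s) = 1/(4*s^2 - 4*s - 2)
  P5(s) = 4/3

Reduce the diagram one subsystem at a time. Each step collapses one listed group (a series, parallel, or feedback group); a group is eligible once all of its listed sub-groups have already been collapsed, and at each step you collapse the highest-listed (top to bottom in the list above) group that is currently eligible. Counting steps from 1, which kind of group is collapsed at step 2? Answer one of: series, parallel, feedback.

Step 1. add P2, P3 (parallel)
Step 2. combine P4, P5 in parallel
Step 3. series reduction of P1, (P2+P3), (P4+P5)
At step 2 the group reduced is parallel.

Answer: parallel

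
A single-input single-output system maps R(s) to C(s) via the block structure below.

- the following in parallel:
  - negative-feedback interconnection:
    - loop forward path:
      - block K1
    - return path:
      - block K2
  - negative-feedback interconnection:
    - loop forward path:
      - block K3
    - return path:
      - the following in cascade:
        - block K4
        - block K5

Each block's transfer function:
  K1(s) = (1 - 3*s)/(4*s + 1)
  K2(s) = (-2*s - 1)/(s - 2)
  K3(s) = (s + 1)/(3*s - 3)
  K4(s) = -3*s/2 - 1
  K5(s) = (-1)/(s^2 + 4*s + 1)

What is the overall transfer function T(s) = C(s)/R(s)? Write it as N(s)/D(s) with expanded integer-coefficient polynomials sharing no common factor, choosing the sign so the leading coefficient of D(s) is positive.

1. collapse the loop (K1 forward, K2 return); result (-3*s^2 + 7*s - 2)/(10*s^2 - 6*s - 3)
2. combine K4, K5 in series; result (3*s + 2)/(2*s^2 + 8*s + 2)
3. close the feedback loop around K3, (K4*K5); result (2*s^3 + 10*s^2 + 10*s + 2)/(6*s^3 + 21*s^2 - 13*s - 4)
4. parallel reduction of [K1/(1+K1*K2)], [K3/(1+K3*(K4*K5))]: this yields T(s), and no further normalization is needed

Answer: (2*s^5 + 67*s^4 + 208*s^3 - 191*s^2 - 44*s + 2)/(60*s^5 + 174*s^4 - 274*s^3 - 25*s^2 + 63*s + 12)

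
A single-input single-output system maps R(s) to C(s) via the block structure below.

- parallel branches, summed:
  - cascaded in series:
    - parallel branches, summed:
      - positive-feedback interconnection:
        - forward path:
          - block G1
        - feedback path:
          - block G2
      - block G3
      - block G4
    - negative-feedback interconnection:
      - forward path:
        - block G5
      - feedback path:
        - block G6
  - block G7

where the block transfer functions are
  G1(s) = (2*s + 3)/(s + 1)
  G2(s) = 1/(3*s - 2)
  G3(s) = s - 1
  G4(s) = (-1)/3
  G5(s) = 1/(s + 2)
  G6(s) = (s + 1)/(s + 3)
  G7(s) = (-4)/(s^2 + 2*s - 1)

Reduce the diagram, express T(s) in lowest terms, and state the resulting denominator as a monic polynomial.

[1] reduce the feedback loop with forward G1 and return G2 gives (6*s^2 + 5*s - 6)/(3*s^2 - s - 5)
[2] reduce the parallel group [G1/(1-G1*G2)], G3, G4 gives (9*s^3 + 3*s^2 + 4*s + 2)/(9*s^2 - 3*s - 15)
[3] reduce the feedback loop with forward G5 and return G6 gives (s + 3)/(s^2 + 6*s + 7)
[4] reduce the series chain ([G1/(1-G1*G2)]+G3+G4), [G5/(1+G5*G6)] gives (9*s^4 + 30*s^3 + 13*s^2 + 14*s + 6)/(9*s^4 + 51*s^3 + 30*s^2 - 111*s - 105)
[5] add (([G1/(1-G1*G2)]+G3+G4)*[G5/(1+G5*G6)]), G7 (parallel) gives (9*s^6 + 48*s^5 + 28*s^4 - 194*s^3 - 99*s^2 + 442*s + 414)/(9*s^6 + 69*s^5 + 123*s^4 - 102*s^3 - 357*s^2 - 99*s + 105)
T(s) is the step-5 result (common factors already cancelled). Leading coefficient of the denominator: 9. Divide through by 9 for the monic polynomial.

Hence the answer: s^6 + 23*s^5/3 + 41*s^4/3 - 34*s^3/3 - 119*s^2/3 - 11*s + 35/3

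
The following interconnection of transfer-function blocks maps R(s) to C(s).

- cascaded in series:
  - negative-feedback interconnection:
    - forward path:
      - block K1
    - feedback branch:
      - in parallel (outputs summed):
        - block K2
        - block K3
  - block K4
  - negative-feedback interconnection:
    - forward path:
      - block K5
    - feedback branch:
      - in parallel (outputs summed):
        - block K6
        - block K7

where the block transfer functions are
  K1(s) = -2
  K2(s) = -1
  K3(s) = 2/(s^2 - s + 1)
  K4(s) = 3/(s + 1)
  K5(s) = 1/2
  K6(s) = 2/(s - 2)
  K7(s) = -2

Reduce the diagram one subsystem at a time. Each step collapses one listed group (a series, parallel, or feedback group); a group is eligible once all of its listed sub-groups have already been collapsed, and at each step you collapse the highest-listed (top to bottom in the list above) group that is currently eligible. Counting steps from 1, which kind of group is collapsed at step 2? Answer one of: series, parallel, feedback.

Reducing step by step:

[1] add K2, K3 (parallel)
[2] reduce the feedback loop with forward K1 and return (K2+K3)
[3] parallel reduction of K6, K7
[4] close the feedback loop around K5, (K6+K7)
[5] combine [K1/(1+K1*(K2+K3))], K4, [K5/(1+K5*(K6+K7))] in series
So the answer for step 2 is feedback.

Answer: feedback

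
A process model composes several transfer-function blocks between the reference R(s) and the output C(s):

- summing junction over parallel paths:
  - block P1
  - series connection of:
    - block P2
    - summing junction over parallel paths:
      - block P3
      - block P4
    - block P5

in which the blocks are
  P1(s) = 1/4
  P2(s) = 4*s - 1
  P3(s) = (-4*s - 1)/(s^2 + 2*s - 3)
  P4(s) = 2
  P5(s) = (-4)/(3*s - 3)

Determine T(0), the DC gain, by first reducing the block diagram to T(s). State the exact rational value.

First reduce the diagram to T(s).

Step 1: add P3, P4 (parallel): (2*s^2 - 7)/(s^2 + 2*s - 3)
Step 2: cascade P2, (P3+P4), P5: (-32*s^3 + 8*s^2 + 112*s - 28)/(3*s^3 + 3*s^2 - 15*s + 9)
Step 3: parallel reduction of P1, (P2*(P3+P4)*P5): (-125*s^3 + 35*s^2 + 433*s - 103)/(12*s^3 + 12*s^2 - 60*s + 36)
The step-3 result is T(s). Setting s = 0: T(0) = -103/36.

Answer: -103/36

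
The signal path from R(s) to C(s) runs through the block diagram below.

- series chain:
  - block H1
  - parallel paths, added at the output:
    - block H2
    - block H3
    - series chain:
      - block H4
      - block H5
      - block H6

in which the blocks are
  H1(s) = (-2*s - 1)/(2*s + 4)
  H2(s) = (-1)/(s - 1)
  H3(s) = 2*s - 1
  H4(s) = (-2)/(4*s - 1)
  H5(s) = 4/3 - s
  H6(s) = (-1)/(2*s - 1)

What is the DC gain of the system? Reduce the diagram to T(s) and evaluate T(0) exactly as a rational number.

Reducing step by step:

Step 1. series reduction of H4, H5, H6: (8 - 6*s)/(24*s^2 - 18*s + 3)
Step 2. reduce the parallel group H2, H3, (H4*H5*H6): (48*s^4 - 108*s^3 + 54*s^2 + 5*s - 8)/(24*s^3 - 42*s^2 + 21*s - 3)
Step 3. multiply H1, (H2+H3+(H4*H5*H6)) (series): (-96*s^5 + 168*s^4 - 64*s^2 + 11*s + 8)/(48*s^4 + 12*s^3 - 126*s^2 + 78*s - 12)
Step 3 gives the overall T(s). Then T(0) = 8/(-12) = -2/3.

Answer: -2/3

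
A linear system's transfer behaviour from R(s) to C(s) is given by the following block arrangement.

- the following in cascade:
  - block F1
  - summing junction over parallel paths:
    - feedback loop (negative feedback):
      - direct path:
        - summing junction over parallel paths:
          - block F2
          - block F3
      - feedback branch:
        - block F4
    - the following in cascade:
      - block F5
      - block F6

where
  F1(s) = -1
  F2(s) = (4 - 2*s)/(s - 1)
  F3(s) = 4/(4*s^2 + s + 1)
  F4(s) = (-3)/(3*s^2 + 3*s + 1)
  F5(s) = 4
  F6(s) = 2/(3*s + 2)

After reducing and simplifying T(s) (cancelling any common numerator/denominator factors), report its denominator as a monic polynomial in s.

Reducing step by step:

Step 1 - reduce the parallel group F2, F3; result (-8*s^3 + 14*s^2 + 6*s)/(4*s^3 - 3*s^2 - 1)
Step 2 - close the feedback loop around (F2+F3), F4; result (-24*s^5 + 18*s^4 + 52*s^3 + 32*s^2 + 6*s)/(12*s^5 + 3*s^4 + 19*s^3 - 48*s^2 - 21*s - 1)
Step 3 - combine F5, F6 in series; result 8/(3*s + 2)
Step 4 - sum the parallel branches [(F2+F3)/(1+(F2+F3)*F4)], (F5*F6); result (-72*s^6 + 102*s^5 + 216*s^4 + 352*s^3 - 302*s^2 - 156*s - 8)/(36*s^6 + 33*s^5 + 63*s^4 - 106*s^3 - 159*s^2 - 45*s - 2)
Step 5 - multiply F1, ([(F2+F3)/(1+(F2+F3)*F4)]+(F5*F6)) (series); result (72*s^6 - 102*s^5 - 216*s^4 - 352*s^3 + 302*s^2 + 156*s + 8)/(36*s^6 + 33*s^5 + 63*s^4 - 106*s^3 - 159*s^2 - 45*s - 2)
Step 5 gives the fully reduced T(s), with no common factor left to cancel. The denominator's leading coefficient is 36, so divide each of its coefficients by 36 to get the monic form.

Answer: s^6 + 11*s^5/12 + 7*s^4/4 - 53*s^3/18 - 53*s^2/12 - 5*s/4 - 1/18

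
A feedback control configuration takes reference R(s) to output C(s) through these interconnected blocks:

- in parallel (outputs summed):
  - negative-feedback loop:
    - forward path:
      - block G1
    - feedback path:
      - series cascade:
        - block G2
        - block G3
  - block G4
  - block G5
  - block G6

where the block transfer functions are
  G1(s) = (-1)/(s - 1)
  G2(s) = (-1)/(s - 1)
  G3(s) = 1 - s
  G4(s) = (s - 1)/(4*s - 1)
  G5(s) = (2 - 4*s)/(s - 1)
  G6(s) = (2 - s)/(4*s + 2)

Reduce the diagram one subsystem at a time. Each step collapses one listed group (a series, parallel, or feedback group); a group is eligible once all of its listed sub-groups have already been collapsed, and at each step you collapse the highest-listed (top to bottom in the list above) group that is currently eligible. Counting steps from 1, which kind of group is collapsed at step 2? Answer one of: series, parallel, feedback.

Answer: feedback

Working:
Step 1 - series reduction of G2, G3
Step 2 - collapse the loop (G1 forward, (G2*G3) return)
Step 3 - sum the parallel branches [G1/(1+G1*(G2*G3))], G4, G5, G6
Step 2: feedback.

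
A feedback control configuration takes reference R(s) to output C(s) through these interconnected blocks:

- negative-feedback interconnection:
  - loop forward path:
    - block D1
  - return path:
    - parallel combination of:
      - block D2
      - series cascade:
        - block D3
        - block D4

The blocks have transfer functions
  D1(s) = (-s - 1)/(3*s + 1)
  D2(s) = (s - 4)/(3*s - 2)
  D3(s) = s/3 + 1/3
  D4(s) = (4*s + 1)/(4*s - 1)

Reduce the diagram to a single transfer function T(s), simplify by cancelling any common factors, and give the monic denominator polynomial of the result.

The answer is s^4 - 77*s^3/12 + 2*s^2 - 11*s/4 + 1/3.

Reasoning:
Step 1: combine D3, D4 in series: (4*s^2 + 5*s + 1)/(12*s - 3)
Step 2: parallel reduction of D2, (D3*D4): (12*s^3 + 19*s^2 - 58*s + 10)/(36*s^2 - 33*s + 6)
Step 3: apply the feedback formula to D1, (D2+(D3*D4)): (36*s^3 + 3*s^2 - 27*s + 6)/(12*s^4 - 77*s^3 + 24*s^2 - 33*s + 4)
That last expression is T(s), already simplified. Scaling its denominator by 1/12 (the reciprocal of the leading coefficient) yields the monic denominator.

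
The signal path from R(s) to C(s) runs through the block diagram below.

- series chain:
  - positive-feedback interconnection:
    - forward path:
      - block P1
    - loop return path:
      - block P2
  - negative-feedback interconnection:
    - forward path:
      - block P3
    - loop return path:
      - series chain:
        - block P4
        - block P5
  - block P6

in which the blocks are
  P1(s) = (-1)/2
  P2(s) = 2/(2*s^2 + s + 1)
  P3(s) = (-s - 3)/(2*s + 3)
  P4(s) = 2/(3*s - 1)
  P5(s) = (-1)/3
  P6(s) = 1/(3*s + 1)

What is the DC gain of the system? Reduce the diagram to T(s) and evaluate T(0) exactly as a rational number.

Reducing step by step:

1. feedback reduction of P1, P2 = (-2*s^2 - s - 1)/(4*s^2 + 2*s + 4)
2. multiply P4, P5 (series) = (-2)/(9*s - 3)
3. apply the feedback formula to P3, (P4*P5) = (-9*s^2 - 24*s + 9)/(18*s^2 + 23*s - 3)
4. cascade [P1/(1-P1*P2)], [P3/(1+P3*(P4*P5))], P6 = (18*s^4 + 57*s^3 + 15*s^2 + 15*s - 9)/(216*s^5 + 456*s^4 + 446*s^3 + 364*s^2 + 50*s - 12)
The step-4 result is T(s). Setting s = 0: T(0) = -9/(-12) = 3/4.

Answer: 3/4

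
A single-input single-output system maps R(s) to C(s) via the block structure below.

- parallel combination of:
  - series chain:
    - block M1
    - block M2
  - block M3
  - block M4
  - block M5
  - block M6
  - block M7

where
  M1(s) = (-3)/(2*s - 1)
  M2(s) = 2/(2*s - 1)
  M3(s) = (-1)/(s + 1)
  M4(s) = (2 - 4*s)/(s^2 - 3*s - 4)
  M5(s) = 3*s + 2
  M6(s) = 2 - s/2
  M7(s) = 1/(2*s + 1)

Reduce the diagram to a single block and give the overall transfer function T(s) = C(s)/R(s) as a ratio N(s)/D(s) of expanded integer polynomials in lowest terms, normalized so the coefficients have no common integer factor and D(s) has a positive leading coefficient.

Answer: (40*s^6 - 76*s^5 - 406*s^4 + 19*s^3 + 235*s^2 + 144*s + 20)/(16*s^5 - 56*s^4 - 44*s^3 + 46*s^2 + 10*s - 8)

Working:
[1] reduce the series chain M1, M2 = (-6)/(4*s^2 - 4*s + 1)
[2] sum the parallel branches (M1*M2), M3, M4, M5, M6, M7, which is the overall transfer function T(s) = C(s)/R(s) in lowest terms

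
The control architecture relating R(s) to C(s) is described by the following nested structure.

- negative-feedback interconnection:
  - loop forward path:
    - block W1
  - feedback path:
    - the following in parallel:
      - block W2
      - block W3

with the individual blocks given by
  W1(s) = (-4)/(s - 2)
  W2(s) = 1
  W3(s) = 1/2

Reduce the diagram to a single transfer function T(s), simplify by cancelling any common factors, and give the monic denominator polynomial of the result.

First reduce the diagram to T(s).

(1) reduce the parallel group W2, W3 gives 3/2
(2) close the feedback loop around W1, (W2+W3) gives (-4)/(s - 8)
That last expression is T(s), already simplified, and its denominator is already monic.

Answer: s - 8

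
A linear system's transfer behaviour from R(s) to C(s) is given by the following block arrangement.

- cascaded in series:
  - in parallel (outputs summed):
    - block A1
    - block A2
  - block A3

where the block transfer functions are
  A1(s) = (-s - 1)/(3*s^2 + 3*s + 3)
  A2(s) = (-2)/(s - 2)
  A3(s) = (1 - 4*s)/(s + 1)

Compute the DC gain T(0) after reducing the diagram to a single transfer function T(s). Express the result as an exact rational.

Step 1. reduce the parallel group A1, A2, giving (-7*s^2 - 5*s - 4)/(3*s^3 - 3*s^2 - 3*s - 6)
Step 2. cascade (A1+A2), A3, giving (28*s^3 + 13*s^2 + 11*s - 4)/(3*s^4 - 6*s^2 - 9*s - 6)
The step-2 result is T(s). Setting s = 0: T(0) = -4/(-6) = 2/3.

Hence the answer: 2/3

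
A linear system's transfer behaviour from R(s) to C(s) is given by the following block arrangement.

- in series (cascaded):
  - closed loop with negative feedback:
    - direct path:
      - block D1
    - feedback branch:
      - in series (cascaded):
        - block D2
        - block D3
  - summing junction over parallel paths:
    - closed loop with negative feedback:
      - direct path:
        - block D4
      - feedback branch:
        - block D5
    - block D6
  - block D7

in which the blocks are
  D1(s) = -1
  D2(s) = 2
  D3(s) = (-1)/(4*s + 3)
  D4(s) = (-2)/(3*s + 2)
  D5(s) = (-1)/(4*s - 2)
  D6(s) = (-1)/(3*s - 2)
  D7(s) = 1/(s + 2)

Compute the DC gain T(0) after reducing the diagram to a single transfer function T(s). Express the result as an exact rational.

Answer: 9/20

Working:
1. multiply D2, D3 (series) -> (-2)/(4*s + 3)
2. reduce the feedback loop with forward D1 and return (D2*D3) -> (-4*s - 3)/(4*s + 5)
3. close the feedback loop around D4, D5 -> (2 - 4*s)/(6*s^2 + s - 1)
4. add [D4/(1+D4*D5)], D6 (parallel) -> (-18*s^2 + 13*s - 3)/(18*s^3 - 9*s^2 - 5*s + 2)
5. combine [D1/(1+D1*(D2*D3))], ([D4/(1+D4*D5)]+D6), D7 in series -> (72*s^3 + 2*s^2 - 27*s + 9)/(72*s^5 + 198*s^4 + 43*s^3 - 147*s^2 - 24*s + 20)
The step-5 result is T(s). Setting s = 0: T(0) = 9/20.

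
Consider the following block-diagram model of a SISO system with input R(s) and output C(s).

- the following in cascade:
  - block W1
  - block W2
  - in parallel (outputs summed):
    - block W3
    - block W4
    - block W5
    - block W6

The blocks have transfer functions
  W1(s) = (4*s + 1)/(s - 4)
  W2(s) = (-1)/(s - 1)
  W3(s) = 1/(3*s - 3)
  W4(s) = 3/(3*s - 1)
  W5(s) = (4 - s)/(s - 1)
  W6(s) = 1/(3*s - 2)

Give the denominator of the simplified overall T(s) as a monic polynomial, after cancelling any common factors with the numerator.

The answer is s^5 - 7*s^4 + 137*s^3/9 - 43*s^2/3 + 6*s - 8/9.

Reasoning:
(1) add W3, W4, W5, W6 (parallel): (-27*s^3 + 180*s^2 - 180*s + 47)/(27*s^3 - 54*s^2 + 33*s - 6)
(2) multiply W1, W2, (W3+W4+W5+W6) (series): (108*s^4 - 693*s^3 + 540*s^2 - 8*s - 47)/(27*s^5 - 189*s^4 + 411*s^3 - 387*s^2 + 162*s - 24)
That last expression is T(s), already simplified. Scaling its denominator by 1/27 (the reciprocal of the leading coefficient) yields the monic denominator.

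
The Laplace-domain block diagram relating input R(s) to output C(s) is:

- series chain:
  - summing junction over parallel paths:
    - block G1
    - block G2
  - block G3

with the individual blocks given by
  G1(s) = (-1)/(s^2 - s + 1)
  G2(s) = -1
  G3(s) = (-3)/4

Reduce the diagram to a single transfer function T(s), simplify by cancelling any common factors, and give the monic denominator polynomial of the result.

Reducing step by step:

Step 1: combine G1, G2 in parallel -> (-s^2 + s - 2)/(s^2 - s + 1)
Step 2: series reduction of (G1+G2), G3 -> (3*s^2 - 3*s + 6)/(4*s^2 - 4*s + 4)
That last expression is T(s), already simplified. Scaling its denominator by 1/4 (the reciprocal of the leading coefficient) yields the monic denominator.

Answer: s^2 - s + 1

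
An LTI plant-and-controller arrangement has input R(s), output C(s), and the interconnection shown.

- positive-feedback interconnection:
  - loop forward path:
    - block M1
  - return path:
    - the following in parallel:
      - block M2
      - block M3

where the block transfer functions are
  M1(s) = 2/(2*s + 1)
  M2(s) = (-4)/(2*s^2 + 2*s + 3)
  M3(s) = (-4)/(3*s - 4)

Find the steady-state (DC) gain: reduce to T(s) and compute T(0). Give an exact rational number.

The answer is 6/5.

Reasoning:
Step 1. add M2, M3 (parallel); result (-8*s^2 - 20*s + 4)/(6*s^3 - 2*s^2 + s - 12)
Step 2. close the feedback loop around M1, (M2+M3); result (12*s^3 - 4*s^2 + 2*s - 24)/(12*s^4 + 2*s^3 + 16*s^2 + 17*s - 20)
Evaluating the step-2 result (the overall T(s)) at s = 0 gives T(0) = -24/(-20) = 6/5.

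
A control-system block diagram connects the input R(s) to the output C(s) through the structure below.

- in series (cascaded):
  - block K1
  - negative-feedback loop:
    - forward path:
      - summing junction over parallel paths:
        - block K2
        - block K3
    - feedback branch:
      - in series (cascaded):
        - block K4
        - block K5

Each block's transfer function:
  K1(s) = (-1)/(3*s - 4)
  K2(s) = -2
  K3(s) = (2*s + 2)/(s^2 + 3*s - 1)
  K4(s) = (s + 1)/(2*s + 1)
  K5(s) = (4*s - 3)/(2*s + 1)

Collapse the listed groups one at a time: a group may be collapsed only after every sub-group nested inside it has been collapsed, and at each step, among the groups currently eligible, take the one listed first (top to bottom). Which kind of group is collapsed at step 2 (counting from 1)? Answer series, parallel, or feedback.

Answer: series

Working:
Step 1. parallel reduction of K2, K3
Step 2. multiply K4, K5 (series)
Step 3. close the feedback loop around (K2+K3), (K4*K5)
Step 4. series reduction of K1, [(K2+K3)/(1+(K2+K3)*(K4*K5))]
So the answer for step 2 is series.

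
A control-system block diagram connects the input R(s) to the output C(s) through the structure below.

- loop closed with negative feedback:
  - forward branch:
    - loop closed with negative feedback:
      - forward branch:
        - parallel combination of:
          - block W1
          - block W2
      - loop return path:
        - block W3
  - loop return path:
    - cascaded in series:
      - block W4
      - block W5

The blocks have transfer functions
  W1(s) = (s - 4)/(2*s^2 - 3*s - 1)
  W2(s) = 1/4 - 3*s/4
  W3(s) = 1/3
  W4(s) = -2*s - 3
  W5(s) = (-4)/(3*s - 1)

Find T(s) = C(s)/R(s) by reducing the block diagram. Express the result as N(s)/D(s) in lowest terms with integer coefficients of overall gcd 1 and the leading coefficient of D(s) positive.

1. combine W1, W2 in parallel = (-6*s^3 + 11*s^2 + 4*s - 17)/(8*s^2 - 12*s - 4)
2. feedback reduction of (W1+W2), W3 = (18*s^3 - 33*s^2 - 12*s + 51)/(6*s^3 - 35*s^2 + 32*s + 29)
3. reduce the series chain W4, W5 = (8*s + 12)/(3*s - 1)
4. close the feedback loop around [(W1+W2)/(1+(W1+W2)*W3)], (W4*W5); the result is T(s) itself (integer coefficients, no common factor, positive leading denominator coefficient)

Answer: (54*s^4 - 117*s^3 - 3*s^2 + 165*s - 51)/(162*s^4 - 159*s^3 - 361*s^2 + 319*s + 583)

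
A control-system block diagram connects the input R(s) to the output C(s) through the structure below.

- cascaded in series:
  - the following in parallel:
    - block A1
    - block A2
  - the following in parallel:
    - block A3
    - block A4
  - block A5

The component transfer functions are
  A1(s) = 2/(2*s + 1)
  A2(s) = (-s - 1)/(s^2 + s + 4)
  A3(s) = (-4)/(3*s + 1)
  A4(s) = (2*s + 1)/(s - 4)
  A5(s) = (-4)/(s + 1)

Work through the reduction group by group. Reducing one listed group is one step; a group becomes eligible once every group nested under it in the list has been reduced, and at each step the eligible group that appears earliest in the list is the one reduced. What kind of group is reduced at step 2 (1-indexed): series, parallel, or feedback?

Step 1: sum the parallel branches A1, A2
Step 2: sum the parallel branches A3, A4
Step 3: series reduction of (A1+A2), (A3+A4), A5
Step 2 collapses a parallel group.

Hence the answer: parallel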